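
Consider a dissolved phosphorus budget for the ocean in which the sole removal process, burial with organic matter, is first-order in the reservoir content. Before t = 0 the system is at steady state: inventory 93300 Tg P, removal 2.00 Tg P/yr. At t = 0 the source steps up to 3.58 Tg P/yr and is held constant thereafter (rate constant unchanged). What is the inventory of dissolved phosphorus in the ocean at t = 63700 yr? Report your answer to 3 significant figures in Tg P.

Residence time τ = M₀/F₀ = 46650 yr. The eventual steady state is M_∞ = M₀·(F₁/F₀) = 93300 × 3.58/2.00 = 167010 Tg P.
The anomaly ΔM(t) = M(t) − M_∞ decays as ΔM₀·e^(−t/τ) with ΔM₀ = 93300 − 167010 = −73710 Tg P.
At t = 63700 yr, e^(−t/τ) = e^(−1.365) = 0.2553, so ΔM = −18810 Tg P and M = 167010 − 18810 = 148190 Tg P.

148000 Tg P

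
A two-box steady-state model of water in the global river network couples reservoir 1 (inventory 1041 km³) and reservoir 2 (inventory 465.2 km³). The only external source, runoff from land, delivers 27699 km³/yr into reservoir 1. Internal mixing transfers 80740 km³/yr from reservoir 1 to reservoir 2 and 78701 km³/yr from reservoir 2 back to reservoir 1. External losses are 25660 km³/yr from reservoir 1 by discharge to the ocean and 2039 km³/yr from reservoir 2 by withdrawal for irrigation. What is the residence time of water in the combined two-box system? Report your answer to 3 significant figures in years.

0.0544 yr

Treat the two boxes together as one reservoir: the mixing fluxes between them are internal recycling, so τ = ΣM / Σ(external losses).
M_total = 1041 + 465.2 = 1506.2 km³.
ΣF_external_out = 25660 + 2039 = 27699 km³/yr.
τ = M_total / ΣF_ext = 1506.2 / 27699 = 0.05438 yr.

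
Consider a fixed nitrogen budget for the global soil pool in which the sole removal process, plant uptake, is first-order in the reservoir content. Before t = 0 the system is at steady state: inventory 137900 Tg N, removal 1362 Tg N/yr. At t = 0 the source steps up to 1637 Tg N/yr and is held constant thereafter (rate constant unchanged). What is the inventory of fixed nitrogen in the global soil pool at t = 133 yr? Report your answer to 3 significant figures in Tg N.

158000 Tg N

The sink rate constant is k = F₀/M₀ = 1362/137900 = 0.009877 yr⁻¹.
Solving dM/dt = F₁ − kM with M(0) = M₀ gives M(t) = F₁/k + (M₀ − F₁/k)·e^(−kt).
F₁/k = 1637/0.009877 = 165740 Tg N; kt = 0.009877 × 133 = 1.314, e^(−kt) = 0.2688.
M(133) = 165740 + (137900 − 165740) × 0.2688 = 165740 − 7486 = 158260 Tg N.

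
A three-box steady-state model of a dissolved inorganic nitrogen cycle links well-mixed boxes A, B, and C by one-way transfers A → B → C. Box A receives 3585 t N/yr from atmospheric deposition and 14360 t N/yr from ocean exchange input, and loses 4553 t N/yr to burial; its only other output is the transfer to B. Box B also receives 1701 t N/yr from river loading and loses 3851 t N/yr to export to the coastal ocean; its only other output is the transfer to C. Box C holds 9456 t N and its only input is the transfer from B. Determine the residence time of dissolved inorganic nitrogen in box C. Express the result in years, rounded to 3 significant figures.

0.841 yr

Box A: F(A→B) = (3585 + 14360) − 4553 = 13392 t N/yr.
Box B: F(B→C) = (13392 + 1701) − 3851 = 11242 t N/yr.
Box C throughput = its input = 11242 t N/yr; τ = 9456 / 11242 = 0.8411 yr.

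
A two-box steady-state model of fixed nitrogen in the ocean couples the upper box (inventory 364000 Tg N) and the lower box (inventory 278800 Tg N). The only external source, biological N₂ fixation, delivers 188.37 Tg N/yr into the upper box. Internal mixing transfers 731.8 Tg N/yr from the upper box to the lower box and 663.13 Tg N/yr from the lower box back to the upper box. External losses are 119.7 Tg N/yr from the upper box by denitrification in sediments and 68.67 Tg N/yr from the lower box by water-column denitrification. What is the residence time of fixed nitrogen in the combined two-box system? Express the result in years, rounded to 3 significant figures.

For the system as a whole, the A↔B exchange is internal and contributes nothing to the throughput; only the external sinks remove mass.
M_total = 364000 + 278800 = 642800 Tg N.
ΣF_external_out = 119.7 + 68.67 = 188.37 Tg N/yr.
τ = M_total / ΣF_ext = 642800 / 188.37 = 3412 yr.

3410 yr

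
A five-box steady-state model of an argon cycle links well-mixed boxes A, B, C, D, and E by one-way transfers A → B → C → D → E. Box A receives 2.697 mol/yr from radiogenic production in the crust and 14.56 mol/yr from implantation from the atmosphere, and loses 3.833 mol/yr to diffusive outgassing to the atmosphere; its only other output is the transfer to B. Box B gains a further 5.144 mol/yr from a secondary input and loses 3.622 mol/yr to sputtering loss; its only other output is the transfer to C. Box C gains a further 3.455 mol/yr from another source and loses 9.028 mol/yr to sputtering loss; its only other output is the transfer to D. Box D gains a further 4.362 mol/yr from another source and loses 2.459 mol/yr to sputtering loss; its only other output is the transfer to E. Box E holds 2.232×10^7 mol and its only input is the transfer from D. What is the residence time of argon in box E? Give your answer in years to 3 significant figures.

Box A: F(A→B) = (2.697 + 14.56) − 3.833 = 13.424 mol/yr.
Box B: F(B→C) = (13.424 + 5.144) − 3.622 = 14.946 mol/yr.
Box C: F(C→D) = (14.946 + 3.455) − 9.028 = 9.3730 mol/yr.
Box D: F(D→E) = (9.3730 + 4.362) − 2.459 = 11.276 mol/yr.
Box E throughput = its input = 11.276 mol/yr; τ = 2.232×10^7 / 11.276 = 1.979×10^6 yr.

1.98×10^6 yr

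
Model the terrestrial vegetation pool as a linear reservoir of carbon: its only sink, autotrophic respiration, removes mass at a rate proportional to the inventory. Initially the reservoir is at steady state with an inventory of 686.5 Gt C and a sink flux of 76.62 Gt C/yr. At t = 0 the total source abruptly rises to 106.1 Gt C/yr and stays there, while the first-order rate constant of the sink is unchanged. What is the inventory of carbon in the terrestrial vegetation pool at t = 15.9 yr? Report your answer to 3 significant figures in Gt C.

Residence time τ = M₀/F₀ = 8.960 yr. The eventual steady state is M_∞ = M₀·(F₁/F₀) = 686.5 × 106.1/76.62 = 950.63 Gt C.
The anomaly ΔM(t) = M(t) − M_∞ decays as ΔM₀·e^(−t/τ) with ΔM₀ = 686.5 − 950.63 = −264.1 Gt C.
At t = 15.9 yr, e^(−t/τ) = e^(−1.775) = 0.1696, so ΔM = −44.78 Gt C and M = 950.63 − 44.78 = 905.85 Gt C.

906 Gt C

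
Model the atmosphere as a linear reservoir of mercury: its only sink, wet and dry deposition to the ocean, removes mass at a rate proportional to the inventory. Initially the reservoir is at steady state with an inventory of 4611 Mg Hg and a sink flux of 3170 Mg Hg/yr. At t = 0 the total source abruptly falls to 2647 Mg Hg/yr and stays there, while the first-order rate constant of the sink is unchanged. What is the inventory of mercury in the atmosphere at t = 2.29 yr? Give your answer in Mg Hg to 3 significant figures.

The sink rate constant is k = F₀/M₀ = 3170/4611 = 0.6875 yr⁻¹.
Solving dM/dt = F₁ − kM with M(0) = M₀ gives M(t) = F₁/k + (M₀ − F₁/k)·e^(−kt).
F₁/k = 2647/0.6875 = 3850.3 Mg Hg; kt = 0.6875 × 2.29 = 1.574, e^(−kt) = 0.2071.
M(2.29) = 3850.3 + (4611 − 3850.3) × 0.2071 = 3850.3 + 157.6 = 4007.8 Mg Hg.

4010 Mg Hg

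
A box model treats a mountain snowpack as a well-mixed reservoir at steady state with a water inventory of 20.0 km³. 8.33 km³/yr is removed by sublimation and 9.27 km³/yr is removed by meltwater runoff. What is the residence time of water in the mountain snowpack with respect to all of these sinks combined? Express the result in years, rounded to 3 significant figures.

Total removal flux = 8.33 + 9.27 = 17.600 km³/yr.
τ = M / ΣF_out = 20.0 / 17.600 = 1.136 yr.

1.14 yr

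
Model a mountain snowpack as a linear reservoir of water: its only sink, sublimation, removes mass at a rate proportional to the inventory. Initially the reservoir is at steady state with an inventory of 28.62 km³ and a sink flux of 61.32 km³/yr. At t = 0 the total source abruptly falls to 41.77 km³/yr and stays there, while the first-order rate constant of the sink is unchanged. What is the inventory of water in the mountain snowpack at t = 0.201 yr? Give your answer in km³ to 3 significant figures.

25.4 km³

The sink rate constant is k = F₀/M₀ = 61.32/28.62 = 2.143 yr⁻¹.
Solving dM/dt = F₁ − kM with M(0) = M₀ gives M(t) = F₁/k + (M₀ − F₁/k)·e^(−kt).
F₁/k = 41.77/2.143 = 19.495 km³; kt = 2.143 × 0.201 = 0.4307, e^(−kt) = 0.6501.
M(0.201) = 19.495 + (28.62 − 19.495) × 0.6501 = 19.495 + 5.932 = 25.427 km³.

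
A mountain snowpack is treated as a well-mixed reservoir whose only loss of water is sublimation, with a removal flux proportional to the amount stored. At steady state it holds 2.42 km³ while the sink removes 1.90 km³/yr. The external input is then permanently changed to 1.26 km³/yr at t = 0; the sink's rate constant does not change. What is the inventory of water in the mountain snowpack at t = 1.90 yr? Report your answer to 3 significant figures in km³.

τ = M₀/F₀ = 2.42/1.90 = 1.274 yr; rate constant k = 1/τ.
New steady state M_∞ = F₁/k = F₁·τ = 1.26 × 1.274 = 1.6048 km³.
M(t) = M_∞ + (M₀ − M_∞)·e^(−t/τ); t/τ = 1.90/1.274 = 1.492, so e^(−t/τ) = 0.2250.
M(t) = 1.6048 + 0.8152 × 0.2250 = 1.7882 km³.

1.79 km³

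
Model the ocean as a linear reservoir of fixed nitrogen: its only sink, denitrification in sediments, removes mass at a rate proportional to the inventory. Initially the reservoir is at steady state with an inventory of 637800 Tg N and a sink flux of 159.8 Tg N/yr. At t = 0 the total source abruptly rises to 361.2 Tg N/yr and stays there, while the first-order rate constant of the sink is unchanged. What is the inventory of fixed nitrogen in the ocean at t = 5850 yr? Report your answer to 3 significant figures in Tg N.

τ = M₀/F₀ = 637800/159.8 = 3991 yr; rate constant k = 1/τ.
New steady state M_∞ = F₁/k = F₁·τ = 361.2 × 3991 = 1.4416×10^6 Tg N.
M(t) = M_∞ + (M₀ − M_∞)·e^(−t/τ); t/τ = 5850/3991 = 1.466, so e^(−t/τ) = 0.2309.
M(t) = 1.4416×10^6 − 803800 × 0.2309 = 1.2560×10^6 Tg N.

1.26×10^6 Tg N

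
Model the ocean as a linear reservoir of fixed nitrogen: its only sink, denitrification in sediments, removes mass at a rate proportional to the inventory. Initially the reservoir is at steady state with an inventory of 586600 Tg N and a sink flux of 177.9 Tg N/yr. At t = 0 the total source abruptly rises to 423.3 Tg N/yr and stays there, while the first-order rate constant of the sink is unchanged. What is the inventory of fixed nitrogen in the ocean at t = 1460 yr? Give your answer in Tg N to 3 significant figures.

876000 Tg N

τ = M₀/F₀ = 586600/177.9 = 3297 yr; rate constant k = 1/τ.
New steady state M_∞ = F₁/k = F₁·τ = 423.3 × 3297 = 1.3958×10^6 Tg N.
M(t) = M_∞ + (M₀ − M_∞)·e^(−t/τ); t/τ = 1460/3297 = 0.4428, so e^(−t/τ) = 0.6422.
M(t) = 1.3958×10^6 − 809200 × 0.6422 = 876080 Tg N.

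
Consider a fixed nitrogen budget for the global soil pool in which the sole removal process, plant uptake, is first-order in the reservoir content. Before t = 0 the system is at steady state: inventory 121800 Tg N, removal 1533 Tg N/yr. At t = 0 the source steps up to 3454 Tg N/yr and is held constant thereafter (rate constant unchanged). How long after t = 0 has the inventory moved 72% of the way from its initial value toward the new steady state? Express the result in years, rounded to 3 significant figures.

τ = M₀/F₀ = 121800/1533 = 79.45 yr.
The remaining gap fraction is e^(−t/τ); 72% covered ⇒ e^(−t/τ) = 0.280.
t = −τ ln(0.280) = 79.45 × 1.273 = 101.1 yr.

101 yr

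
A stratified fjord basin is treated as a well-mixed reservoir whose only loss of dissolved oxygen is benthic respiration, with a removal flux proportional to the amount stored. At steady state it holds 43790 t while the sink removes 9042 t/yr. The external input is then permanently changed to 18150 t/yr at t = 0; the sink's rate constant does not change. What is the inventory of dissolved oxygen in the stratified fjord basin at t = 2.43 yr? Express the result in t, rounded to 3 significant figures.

Residence time τ = M₀/F₀ = 4.843 yr. The eventual steady state is M_∞ = M₀·(F₁/F₀) = 43790 × 18150/9042 = 87900 t.
The anomaly ΔM(t) = M(t) − M_∞ decays as ΔM₀·e^(−t/τ) with ΔM₀ = 43790 − 87900 = −44110 t.
At t = 2.43 yr, e^(−t/τ) = e^(−0.5018) = 0.6055, so ΔM = −26710 t and M = 87900 − 26710 = 61193 t.

61200 t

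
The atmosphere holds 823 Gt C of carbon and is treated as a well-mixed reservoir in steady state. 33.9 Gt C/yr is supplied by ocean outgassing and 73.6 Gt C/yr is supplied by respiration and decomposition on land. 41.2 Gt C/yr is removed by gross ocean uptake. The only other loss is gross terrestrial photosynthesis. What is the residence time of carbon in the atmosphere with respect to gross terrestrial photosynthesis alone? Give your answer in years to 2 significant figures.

At steady state ΣF_in = ΣF_out.
ΣF_in = 33.9 + 73.6 = 107.50 Gt C/yr.
Gross terrestrial photosynthesis flux = ΣF_in − (41.2) = 107.50 − 41.20 = 66.30 Gt C/yr.
τ = M / F = 823 / 66.30 = 12.41 yr.

12 yr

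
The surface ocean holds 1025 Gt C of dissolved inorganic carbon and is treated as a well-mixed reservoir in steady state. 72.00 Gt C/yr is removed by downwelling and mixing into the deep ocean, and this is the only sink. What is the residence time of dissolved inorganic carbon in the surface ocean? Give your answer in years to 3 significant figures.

τ = M / F = 1025 / 72.00 = 14.24 yr.

14.2 yr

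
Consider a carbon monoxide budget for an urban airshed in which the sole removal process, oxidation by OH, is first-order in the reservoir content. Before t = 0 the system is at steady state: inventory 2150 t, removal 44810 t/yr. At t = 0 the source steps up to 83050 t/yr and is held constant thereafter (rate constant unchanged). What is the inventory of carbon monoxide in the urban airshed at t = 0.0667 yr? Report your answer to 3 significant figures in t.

3530 t

τ = M₀/F₀ = 2150/44810 = 0.04798 yr; rate constant k = 1/τ.
New steady state M_∞ = F₁/k = F₁·τ = 83050 × 0.04798 = 3984.8 t.
M(t) = M_∞ + (M₀ − M_∞)·e^(−t/τ); t/τ = 0.0667/0.04798 = 1.390, so e^(−t/τ) = 0.2490.
M(t) = 3984.8 − 1835 × 0.2490 = 3527.8 t.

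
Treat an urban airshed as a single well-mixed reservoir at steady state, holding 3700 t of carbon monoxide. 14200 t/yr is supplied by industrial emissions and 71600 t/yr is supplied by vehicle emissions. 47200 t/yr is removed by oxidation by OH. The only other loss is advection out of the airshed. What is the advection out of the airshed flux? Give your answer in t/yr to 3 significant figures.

38600 t/yr

At steady state ΣF_in = ΣF_out.
ΣF_in = 14200 + 71600 = 85800 t/yr.
Advection out of the airshed flux = ΣF_in − (47200) = 85800 − 47200 = 38600 t/yr.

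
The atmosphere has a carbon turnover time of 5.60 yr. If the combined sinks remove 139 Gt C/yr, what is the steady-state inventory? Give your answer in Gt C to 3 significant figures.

τ = M/F ⇒ M = τ × F = 5.60 × 139 = 778.4 Gt C.

778 Gt C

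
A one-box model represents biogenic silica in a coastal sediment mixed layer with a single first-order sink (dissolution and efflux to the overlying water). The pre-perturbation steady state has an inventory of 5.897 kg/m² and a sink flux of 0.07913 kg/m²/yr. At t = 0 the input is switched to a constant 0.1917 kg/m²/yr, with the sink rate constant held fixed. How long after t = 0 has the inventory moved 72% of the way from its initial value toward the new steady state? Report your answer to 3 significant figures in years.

94.9 yr

τ = M₀/F₀ = 5.897/0.07913 = 74.52 yr.
The remaining gap fraction is e^(−t/τ); 72% covered ⇒ e^(−t/τ) = 0.280.
t = −τ ln(0.280) = 74.52 × 1.273 = 94.87 yr.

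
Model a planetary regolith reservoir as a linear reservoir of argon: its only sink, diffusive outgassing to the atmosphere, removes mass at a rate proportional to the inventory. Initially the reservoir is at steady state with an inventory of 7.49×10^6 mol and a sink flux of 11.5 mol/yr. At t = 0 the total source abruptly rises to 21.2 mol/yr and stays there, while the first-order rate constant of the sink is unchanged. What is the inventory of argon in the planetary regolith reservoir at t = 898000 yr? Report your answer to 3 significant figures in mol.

1.22×10^7 mol

Residence time τ = M₀/F₀ = 651300 yr. The eventual steady state is M_∞ = M₀·(F₁/F₀) = 7.49×10^6 × 21.2/11.5 = 1.3808×10^7 mol.
The anomaly ΔM(t) = M(t) − M_∞ decays as ΔM₀·e^(−t/τ) with ΔM₀ = 7.49×10^6 − 1.3808×10^7 = −6.318×10^6 mol.
At t = 898000 yr, e^(−t/τ) = e^(−1.379) = 0.2519, so ΔM = −1.591×10^6 mol and M = 1.3808×10^7 − 1.591×10^6 = 1.2216×10^7 mol.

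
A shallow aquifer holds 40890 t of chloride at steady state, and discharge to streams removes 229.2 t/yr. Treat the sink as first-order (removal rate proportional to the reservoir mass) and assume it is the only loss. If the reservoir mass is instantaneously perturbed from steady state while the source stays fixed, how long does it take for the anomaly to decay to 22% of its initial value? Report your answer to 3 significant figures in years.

For a linear reservoir the anomaly decays as exp(−t/τ) with τ = M/F = 40890/229.2 = 178.4 yr.
exp(−t/τ) = 0.22 ⇒ t = −τ ln(0.22) = 178.4 × 1.514 = 270.1 yr.

270 yr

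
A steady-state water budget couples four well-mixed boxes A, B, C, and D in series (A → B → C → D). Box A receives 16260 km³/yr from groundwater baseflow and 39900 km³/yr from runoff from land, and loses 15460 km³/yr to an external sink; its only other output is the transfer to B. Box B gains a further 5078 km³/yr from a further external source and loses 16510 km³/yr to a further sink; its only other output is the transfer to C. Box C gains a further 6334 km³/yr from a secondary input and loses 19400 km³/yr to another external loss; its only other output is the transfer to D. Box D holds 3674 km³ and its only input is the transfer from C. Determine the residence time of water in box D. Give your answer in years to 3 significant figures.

Box A: F(A→B) = (16260 + 39900) − 15460 = 40700 km³/yr.
Box B: F(B→C) = (40700 + 5078) − 16510 = 29268 km³/yr.
Box C: F(C→D) = (29268 + 6334) − 19400 = 16202 km³/yr.
Box D throughput = its input = 16202 km³/yr; τ = 3674 / 16202 = 0.2268 yr.

0.227 yr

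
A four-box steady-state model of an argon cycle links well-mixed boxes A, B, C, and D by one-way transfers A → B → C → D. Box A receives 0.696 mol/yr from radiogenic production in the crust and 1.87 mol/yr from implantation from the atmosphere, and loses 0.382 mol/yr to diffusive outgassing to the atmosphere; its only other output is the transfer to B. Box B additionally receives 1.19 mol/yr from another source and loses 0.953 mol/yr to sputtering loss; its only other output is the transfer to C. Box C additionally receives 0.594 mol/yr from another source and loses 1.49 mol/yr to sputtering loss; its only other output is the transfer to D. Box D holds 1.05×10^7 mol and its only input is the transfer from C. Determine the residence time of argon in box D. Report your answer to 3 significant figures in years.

Box A: F(A→B) = (0.696 + 1.87) − 0.382 = 2.1840 mol/yr.
Box B: F(B→C) = (2.1840 + 1.19) − 0.953 = 2.4210 mol/yr.
Box C: F(C→D) = (2.4210 + 0.594) − 1.49 = 1.5250 mol/yr.
Box D throughput = its input = 1.5250 mol/yr; τ = 1.05×10^7 / 1.5250 = 6.885×10^6 yr.

6.89×10^6 yr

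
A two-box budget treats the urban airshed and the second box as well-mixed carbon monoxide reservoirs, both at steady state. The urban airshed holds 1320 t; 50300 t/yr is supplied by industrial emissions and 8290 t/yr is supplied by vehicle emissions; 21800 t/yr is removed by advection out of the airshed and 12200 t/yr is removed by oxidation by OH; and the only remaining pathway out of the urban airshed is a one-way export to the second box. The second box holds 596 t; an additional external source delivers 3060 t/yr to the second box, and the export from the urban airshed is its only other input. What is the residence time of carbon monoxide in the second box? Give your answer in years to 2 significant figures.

0.022 yr

Balance the urban airshed: ΣF_in = 50300 + 8290 = 58590 t/yr.
Export to the second box = ΣF_in − (21800 + 12200) = 24590 t/yr.
Total input to the second box = 24590 + 3060 = 27650 t/yr; at steady state this equals its total output.
τ = M / F = 596 / 27650 = 0.02156 yr.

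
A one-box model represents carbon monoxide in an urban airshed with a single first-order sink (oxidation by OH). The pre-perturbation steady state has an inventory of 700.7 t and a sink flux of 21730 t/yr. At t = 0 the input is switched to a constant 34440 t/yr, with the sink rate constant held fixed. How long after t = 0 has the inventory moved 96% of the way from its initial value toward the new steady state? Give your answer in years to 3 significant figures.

τ = M₀/F₀ = 700.7/21730 = 0.03225 yr.
The remaining gap fraction is e^(−t/τ); 96% covered ⇒ e^(−t/τ) = 0.0400.
t = −τ ln(0.0400) = 0.03225 × 3.219 = 0.1038 yr.

0.104 yr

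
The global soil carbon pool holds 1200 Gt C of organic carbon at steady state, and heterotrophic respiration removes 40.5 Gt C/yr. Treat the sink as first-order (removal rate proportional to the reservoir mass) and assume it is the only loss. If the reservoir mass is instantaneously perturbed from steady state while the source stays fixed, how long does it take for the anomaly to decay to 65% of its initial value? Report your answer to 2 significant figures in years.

For a linear reservoir the anomaly decays as exp(−t/τ) with τ = M/F = 1200/40.5 = 29.63 yr.
exp(−t/τ) = 0.65 ⇒ t = −τ ln(0.65) = 29.63 × 0.4308 = 12.76 yr.

13 yr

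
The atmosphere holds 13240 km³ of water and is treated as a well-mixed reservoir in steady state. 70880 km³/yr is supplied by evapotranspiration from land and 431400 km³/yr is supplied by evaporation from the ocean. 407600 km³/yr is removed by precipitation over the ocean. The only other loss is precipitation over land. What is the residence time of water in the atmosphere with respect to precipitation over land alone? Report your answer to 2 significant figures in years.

0.14 yr

At steady state ΣF_in = ΣF_out.
ΣF_in = 70880 + 431400 = 502280 km³/yr.
Precipitation over land flux = ΣF_in − (407600) = 502280 − 407600 = 94680 km³/yr.
τ = M / F = 13240 / 94680 = 0.1398 yr.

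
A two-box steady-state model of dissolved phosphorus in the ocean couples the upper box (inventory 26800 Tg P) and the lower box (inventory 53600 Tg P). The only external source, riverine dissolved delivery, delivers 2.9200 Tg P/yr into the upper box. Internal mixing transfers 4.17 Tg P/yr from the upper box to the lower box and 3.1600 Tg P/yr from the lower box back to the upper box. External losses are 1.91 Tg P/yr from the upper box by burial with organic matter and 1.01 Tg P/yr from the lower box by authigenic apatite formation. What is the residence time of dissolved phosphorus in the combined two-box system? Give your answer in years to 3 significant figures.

Treat the two boxes together as one reservoir: the mixing fluxes between them are internal recycling, so τ = ΣM / Σ(external losses).
M_total = 26800 + 53600 = 80400 Tg P.
ΣF_external_out = 1.91 + 1.01 = 2.9200 Tg P/yr.
τ = M_total / ΣF_ext = 80400 / 2.9200 = 27530 yr.

27500 yr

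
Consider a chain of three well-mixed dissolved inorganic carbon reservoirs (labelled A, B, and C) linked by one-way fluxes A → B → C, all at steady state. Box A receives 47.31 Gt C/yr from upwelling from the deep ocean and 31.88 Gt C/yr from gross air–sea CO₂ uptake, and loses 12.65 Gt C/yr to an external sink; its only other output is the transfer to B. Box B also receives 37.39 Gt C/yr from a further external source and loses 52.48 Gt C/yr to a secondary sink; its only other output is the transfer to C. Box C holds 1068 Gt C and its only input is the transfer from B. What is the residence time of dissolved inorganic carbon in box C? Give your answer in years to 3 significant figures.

Box A: F(A→B) = (47.31 + 31.88) − 12.65 = 66.540 Gt C/yr.
Box B: F(B→C) = (66.540 + 37.39) − 52.48 = 51.450 Gt C/yr.
Box C throughput = its input = 51.450 Gt C/yr; τ = 1068 / 51.450 = 20.76 yr.

20.8 yr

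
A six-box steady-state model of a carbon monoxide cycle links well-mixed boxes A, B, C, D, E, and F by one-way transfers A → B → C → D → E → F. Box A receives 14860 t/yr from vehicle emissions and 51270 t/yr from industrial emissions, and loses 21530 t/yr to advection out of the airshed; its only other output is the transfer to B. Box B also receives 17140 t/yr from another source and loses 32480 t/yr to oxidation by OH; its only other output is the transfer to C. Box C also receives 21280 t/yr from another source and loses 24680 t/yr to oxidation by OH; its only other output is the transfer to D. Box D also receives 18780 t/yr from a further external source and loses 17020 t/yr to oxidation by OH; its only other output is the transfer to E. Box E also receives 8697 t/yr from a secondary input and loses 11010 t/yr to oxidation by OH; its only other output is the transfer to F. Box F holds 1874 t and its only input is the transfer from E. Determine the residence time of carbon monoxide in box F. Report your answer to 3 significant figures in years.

0.0741 yr

Box A: F(A→B) = (14860 + 51270) − 21530 = 44600 t/yr.
Box B: F(B→C) = (44600 + 17140) − 32480 = 29260 t/yr.
Box C: F(C→D) = (29260 + 21280) − 24680 = 25860 t/yr.
Box D: F(D→E) = (25860 + 18780) − 17020 = 27620 t/yr.
Box E: F(E→F) = (27620 + 8697) − 11010 = 25307 t/yr.
Box F throughput = its input = 25307 t/yr; τ = 1874 / 25307 = 0.07405 yr.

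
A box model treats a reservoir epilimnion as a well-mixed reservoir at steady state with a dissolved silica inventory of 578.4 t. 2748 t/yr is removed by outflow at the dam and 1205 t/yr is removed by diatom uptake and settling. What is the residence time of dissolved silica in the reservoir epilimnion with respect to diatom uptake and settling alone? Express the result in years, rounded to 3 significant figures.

Residence time with respect to a single sink: τ = M / F_sink.
τ = 578.4 / 1205 = 0.4800 yr.

0.480 yr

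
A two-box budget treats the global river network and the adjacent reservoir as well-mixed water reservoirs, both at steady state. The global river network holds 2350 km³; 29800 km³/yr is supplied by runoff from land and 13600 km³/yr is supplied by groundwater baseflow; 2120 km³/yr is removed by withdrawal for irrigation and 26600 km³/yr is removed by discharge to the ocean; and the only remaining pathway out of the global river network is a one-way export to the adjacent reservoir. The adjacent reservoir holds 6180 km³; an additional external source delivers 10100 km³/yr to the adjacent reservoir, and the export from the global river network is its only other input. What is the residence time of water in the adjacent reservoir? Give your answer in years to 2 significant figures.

Balance the global river network: ΣF_in = 29800 + 13600 = 43400 km³/yr.
Export to the adjacent reservoir = ΣF_in − (2120 + 26600) = 14680 km³/yr.
Total input to the adjacent reservoir = 14680 + 10100 = 24780 km³/yr; at steady state this equals its total output.
τ = M / F = 6180 / 24780 = 0.2494 yr.

0.25 yr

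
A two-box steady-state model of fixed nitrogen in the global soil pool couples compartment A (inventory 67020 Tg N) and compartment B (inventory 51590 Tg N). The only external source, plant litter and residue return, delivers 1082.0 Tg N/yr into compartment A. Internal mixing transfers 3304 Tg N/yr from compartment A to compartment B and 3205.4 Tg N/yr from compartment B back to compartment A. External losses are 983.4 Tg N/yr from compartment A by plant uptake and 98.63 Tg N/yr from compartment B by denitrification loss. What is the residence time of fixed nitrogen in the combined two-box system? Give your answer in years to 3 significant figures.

Treat the two boxes together as one reservoir: the mixing fluxes between them are internal recycling, so τ = ΣM / Σ(external losses).
M_total = 67020 + 51590 = 118610 Tg N.
ΣF_external_out = 983.4 + 98.63 = 1082.0 Tg N/yr.
τ = M_total / ΣF_ext = 118610 / 1082.0 = 109.6 yr.

110 yr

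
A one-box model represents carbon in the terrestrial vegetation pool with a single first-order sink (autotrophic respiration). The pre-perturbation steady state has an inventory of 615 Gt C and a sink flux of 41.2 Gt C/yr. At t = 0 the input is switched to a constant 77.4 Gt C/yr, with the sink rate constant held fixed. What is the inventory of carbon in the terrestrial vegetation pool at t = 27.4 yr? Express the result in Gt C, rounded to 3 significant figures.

Residence time τ = M₀/F₀ = 14.93 yr. The eventual steady state is M_∞ = M₀·(F₁/F₀) = 615 × 77.4/41.2 = 1155.4 Gt C.
The anomaly ΔM(t) = M(t) − M_∞ decays as ΔM₀·e^(−t/τ) with ΔM₀ = 615 − 1155.4 = −540.4 Gt C.
At t = 27.4 yr, e^(−t/τ) = e^(−1.836) = 0.1595, so ΔM = −86.20 Gt C and M = 1155.4 − 86.20 = 1069.2 Gt C.

1070 Gt C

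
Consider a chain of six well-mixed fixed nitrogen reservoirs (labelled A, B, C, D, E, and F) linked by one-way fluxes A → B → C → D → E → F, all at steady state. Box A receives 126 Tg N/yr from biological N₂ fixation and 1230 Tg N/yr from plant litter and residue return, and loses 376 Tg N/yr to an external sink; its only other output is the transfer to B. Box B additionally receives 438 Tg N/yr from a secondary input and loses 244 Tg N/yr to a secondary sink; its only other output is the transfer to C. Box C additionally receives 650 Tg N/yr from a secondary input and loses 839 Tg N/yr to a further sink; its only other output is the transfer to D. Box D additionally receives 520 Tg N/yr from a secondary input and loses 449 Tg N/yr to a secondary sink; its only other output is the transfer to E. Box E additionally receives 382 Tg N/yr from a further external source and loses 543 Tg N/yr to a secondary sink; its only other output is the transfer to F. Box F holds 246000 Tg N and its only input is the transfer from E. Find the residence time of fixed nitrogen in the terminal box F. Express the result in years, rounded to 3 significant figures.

275 yr

Box A: F(A→B) = (126 + 1230) − 376 = 980.00 Tg N/yr.
Box B: F(B→C) = (980.00 + 438) − 244 = 1174.0 Tg N/yr.
Box C: F(C→D) = (1174.0 + 650) − 839 = 985.00 Tg N/yr.
Box D: F(D→E) = (985.00 + 520) − 449 = 1056.0 Tg N/yr.
Box E: F(E→F) = (1056.0 + 382) − 543 = 895.00 Tg N/yr.
Box F throughput = its input = 895.00 Tg N/yr; τ = 246000 / 895.00 = 274.9 yr.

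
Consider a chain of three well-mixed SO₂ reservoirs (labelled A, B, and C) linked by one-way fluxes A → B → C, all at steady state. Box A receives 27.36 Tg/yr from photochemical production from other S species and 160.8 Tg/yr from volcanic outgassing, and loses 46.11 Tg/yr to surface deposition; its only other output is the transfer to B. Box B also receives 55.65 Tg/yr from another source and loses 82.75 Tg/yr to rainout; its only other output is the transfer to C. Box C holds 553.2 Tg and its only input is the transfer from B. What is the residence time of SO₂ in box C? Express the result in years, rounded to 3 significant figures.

Box A: F(A→B) = (27.36 + 160.8) − 46.11 = 142.05 Tg/yr.
Box B: F(B→C) = (142.05 + 55.65) − 82.75 = 114.95 Tg/yr.
Box C throughput = its input = 114.95 Tg/yr; τ = 553.2 / 114.95 = 4.813 yr.

4.81 yr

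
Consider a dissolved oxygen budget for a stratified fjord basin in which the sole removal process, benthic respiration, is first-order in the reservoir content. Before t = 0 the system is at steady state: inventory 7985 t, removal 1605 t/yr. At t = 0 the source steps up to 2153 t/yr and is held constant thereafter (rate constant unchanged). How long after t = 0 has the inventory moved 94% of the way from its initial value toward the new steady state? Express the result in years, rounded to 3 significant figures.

14.0 yr

τ = M₀/F₀ = 7985/1605 = 4.975 yr.
The remaining gap fraction is e^(−t/τ); 94% covered ⇒ e^(−t/τ) = 0.0600.
t = −τ ln(0.0600) = 4.975 × 2.813 = 14.00 yr.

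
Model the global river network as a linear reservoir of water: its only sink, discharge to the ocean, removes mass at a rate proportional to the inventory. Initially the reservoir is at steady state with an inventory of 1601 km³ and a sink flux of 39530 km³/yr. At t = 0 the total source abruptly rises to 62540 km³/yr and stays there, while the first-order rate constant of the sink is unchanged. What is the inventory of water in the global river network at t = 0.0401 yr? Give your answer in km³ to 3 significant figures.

Residence time τ = M₀/F₀ = 0.04050 yr. The eventual steady state is M_∞ = M₀·(F₁/F₀) = 1601 × 62540/39530 = 2532.9 km³.
The anomaly ΔM(t) = M(t) − M_∞ decays as ΔM₀·e^(−t/τ) with ΔM₀ = 1601 − 2532.9 = −931.9 km³.
At t = 0.0401 yr, e^(−t/τ) = e^(−0.9901) = 0.3715, so ΔM = −346.2 km³ and M = 2532.9 − 346.2 = 2186.7 km³.

2190 km³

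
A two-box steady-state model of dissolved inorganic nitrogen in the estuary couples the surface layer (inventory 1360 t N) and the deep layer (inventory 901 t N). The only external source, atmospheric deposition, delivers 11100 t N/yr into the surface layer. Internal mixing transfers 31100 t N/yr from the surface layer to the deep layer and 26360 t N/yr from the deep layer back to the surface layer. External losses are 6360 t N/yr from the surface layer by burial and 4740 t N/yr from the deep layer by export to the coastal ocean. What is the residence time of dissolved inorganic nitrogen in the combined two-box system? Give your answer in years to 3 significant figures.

0.204 yr

For the system as a whole, the A↔B exchange is internal and contributes nothing to the throughput; only the external sinks remove mass.
M_total = 1360 + 901 = 2261.0 t N.
ΣF_external_out = 6360 + 4740 = 11100 t N/yr.
τ = M_total / ΣF_ext = 2261.0 / 11100 = 0.2037 yr.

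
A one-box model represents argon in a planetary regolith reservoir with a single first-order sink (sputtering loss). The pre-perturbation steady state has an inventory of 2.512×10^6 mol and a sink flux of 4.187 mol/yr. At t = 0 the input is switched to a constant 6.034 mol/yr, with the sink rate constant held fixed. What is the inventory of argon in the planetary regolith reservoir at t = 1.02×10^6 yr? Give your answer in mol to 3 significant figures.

τ = M₀/F₀ = 2.512×10^6/4.187 = 600000 yr; rate constant k = 1/τ.
New steady state M_∞ = F₁/k = F₁·τ = 6.034 × 600000 = 3.6201×10^6 mol.
M(t) = M_∞ + (M₀ − M_∞)·e^(−t/τ); t/τ = 1.02×10^6/600000 = 1.700, so e^(−t/τ) = 0.1827.
M(t) = 3.6201×10^6 − 1.108×10^6 × 0.1827 = 3.4177×10^6 mol.

3.42×10^6 mol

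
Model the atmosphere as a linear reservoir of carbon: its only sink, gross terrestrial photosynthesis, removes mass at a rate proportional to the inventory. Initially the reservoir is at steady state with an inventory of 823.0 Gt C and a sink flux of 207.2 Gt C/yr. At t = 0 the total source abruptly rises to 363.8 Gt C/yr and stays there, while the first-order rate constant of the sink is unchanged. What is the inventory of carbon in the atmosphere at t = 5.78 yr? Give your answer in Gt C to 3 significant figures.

The sink rate constant is k = F₀/M₀ = 207.2/823.0 = 0.2518 yr⁻¹.
Solving dM/dt = F₁ − kM with M(0) = M₀ gives M(t) = F₁/k + (M₀ − F₁/k)·e^(−kt).
F₁/k = 363.8/0.2518 = 1445.0 Gt C; kt = 0.2518 × 5.78 = 1.455, e^(−kt) = 0.2334.
M(5.78) = 1445.0 + (823.0 − 1445.0) × 0.2334 = 1445.0 − 145.2 = 1299.9 Gt C.

1300 Gt C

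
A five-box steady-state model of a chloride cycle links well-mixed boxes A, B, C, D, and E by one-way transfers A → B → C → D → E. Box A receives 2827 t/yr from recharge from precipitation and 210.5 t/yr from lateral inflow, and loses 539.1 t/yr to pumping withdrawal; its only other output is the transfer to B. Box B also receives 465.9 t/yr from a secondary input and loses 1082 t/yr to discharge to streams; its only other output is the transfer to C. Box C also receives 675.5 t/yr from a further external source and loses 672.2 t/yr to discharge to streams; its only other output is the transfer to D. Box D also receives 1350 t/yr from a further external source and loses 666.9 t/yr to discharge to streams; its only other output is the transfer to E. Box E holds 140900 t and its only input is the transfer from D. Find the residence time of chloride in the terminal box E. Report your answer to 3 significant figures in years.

54.9 yr

Box A: F(A→B) = (2827 + 210.5) − 539.1 = 2498.4 t/yr.
Box B: F(B→C) = (2498.4 + 465.9) − 1082 = 1882.3 t/yr.
Box C: F(C→D) = (1882.3 + 675.5) − 672.2 = 1885.6 t/yr.
Box D: F(D→E) = (1885.6 + 1350) − 666.9 = 2568.7 t/yr.
Box E throughput = its input = 2568.7 t/yr; τ = 140900 / 2568.7 = 54.85 yr.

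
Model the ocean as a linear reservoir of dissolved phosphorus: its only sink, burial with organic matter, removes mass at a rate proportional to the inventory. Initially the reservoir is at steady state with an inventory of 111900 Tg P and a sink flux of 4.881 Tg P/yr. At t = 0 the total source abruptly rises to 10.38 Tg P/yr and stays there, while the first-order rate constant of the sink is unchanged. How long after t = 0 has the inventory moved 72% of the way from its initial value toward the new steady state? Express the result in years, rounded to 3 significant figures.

29200 yr

τ = M₀/F₀ = 111900/4.881 = 22930 yr.
The remaining gap fraction is e^(−t/τ); 72% covered ⇒ e^(−t/τ) = 0.280.
t = −τ ln(0.280) = 22930 × 1.273 = 29180 yr.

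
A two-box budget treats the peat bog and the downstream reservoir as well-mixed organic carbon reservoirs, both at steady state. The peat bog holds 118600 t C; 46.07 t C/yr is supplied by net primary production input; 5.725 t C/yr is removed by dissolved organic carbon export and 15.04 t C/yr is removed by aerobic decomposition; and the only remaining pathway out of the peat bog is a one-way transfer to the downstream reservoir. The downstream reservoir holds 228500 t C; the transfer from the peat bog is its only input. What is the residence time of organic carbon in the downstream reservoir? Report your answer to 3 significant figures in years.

Balance the peat bog: ΣF_in = 46.070 t C/yr.
Transfer to the downstream reservoir = ΣF_in − (5.725 + 15.04) = 25.305 t C/yr.
At steady state the output of the downstream reservoir equals its input, 25.305 t C/yr.
τ = M / F = 228500 / 25.305 = 9030 yr.

9030 yr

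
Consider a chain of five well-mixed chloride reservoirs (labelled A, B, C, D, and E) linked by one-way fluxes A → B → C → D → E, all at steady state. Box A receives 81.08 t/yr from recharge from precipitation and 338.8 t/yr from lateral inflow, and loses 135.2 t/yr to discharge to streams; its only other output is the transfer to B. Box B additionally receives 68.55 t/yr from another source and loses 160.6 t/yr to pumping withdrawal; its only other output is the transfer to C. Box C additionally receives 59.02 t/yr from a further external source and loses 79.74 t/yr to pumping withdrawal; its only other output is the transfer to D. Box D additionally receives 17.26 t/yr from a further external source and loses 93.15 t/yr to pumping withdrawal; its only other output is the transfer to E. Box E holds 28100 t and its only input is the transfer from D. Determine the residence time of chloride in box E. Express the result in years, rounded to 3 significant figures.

293 yr

Box A: F(A→B) = (81.08 + 338.8) − 135.2 = 284.68 t/yr.
Box B: F(B→C) = (284.68 + 68.55) − 160.6 = 192.63 t/yr.
Box C: F(C→D) = (192.63 + 59.02) − 79.74 = 171.91 t/yr.
Box D: F(D→E) = (171.91 + 17.26) − 93.15 = 96.020 t/yr.
Box E throughput = its input = 96.020 t/yr; τ = 28100 / 96.020 = 292.6 yr.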